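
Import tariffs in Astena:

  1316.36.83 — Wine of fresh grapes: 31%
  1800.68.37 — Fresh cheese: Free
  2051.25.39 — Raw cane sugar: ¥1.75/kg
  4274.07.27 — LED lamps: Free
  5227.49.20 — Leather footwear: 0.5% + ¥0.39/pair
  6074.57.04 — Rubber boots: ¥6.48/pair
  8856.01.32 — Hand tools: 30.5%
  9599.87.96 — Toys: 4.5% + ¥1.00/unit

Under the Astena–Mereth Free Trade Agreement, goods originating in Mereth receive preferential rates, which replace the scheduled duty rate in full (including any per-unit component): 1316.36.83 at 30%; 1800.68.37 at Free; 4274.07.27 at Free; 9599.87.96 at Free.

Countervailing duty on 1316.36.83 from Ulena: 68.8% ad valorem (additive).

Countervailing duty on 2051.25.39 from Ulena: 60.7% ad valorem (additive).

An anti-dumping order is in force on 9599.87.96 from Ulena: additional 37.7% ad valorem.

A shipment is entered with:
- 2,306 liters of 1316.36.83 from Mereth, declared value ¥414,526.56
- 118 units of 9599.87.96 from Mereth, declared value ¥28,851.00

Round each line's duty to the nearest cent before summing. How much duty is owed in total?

¥124,357.97

Line 1 (1316.36.83, Mereth, 2,306 liters, ¥414,526.56):
Base rate for 1316.36.83 is 31%.
Origin Mereth qualifies under the Astena–Mereth agreement and 1316.36.83 is covered: preferential rate 30% applies instead.
The additional-duty order on 1316.36.83 targets Ulena, not Mereth; it does not apply.
Duty = ¥414,526.56 × 30% = ¥124,357.97.
Line 2 (9599.87.96, Mereth, 118 units, ¥28,851.00):
Base rate for 9599.87.96 is 4.5% + ¥1.00/unit.
Origin Mereth qualifies under the Astena–Mereth agreement and 9599.87.96 is covered: preferential rate Free applies instead.
The additional-duty order on 9599.87.96 targets Ulena, not Mereth; it does not apply.
Duty = ¥28,851.00 × 0% = ¥0.00.
Total = ¥124,357.97 + ¥0.00 = ¥124,357.97.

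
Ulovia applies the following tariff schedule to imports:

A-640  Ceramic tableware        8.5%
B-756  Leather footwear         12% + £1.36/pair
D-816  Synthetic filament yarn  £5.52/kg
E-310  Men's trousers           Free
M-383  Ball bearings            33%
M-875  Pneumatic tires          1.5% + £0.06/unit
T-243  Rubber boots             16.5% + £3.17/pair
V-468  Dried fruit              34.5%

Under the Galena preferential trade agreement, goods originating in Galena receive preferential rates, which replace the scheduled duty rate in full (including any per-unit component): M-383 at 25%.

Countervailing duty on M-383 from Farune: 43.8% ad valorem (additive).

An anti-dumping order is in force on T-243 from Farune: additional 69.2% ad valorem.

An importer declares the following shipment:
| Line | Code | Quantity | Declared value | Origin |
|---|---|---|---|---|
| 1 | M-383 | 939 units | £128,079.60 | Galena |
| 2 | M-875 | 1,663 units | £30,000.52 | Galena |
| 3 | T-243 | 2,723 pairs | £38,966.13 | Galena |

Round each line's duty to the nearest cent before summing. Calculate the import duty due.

£47,631.01

Line 1 (M-383, Galena, 939 units, £128,079.60):
Base rate for M-383 is 33%.
Origin Galena qualifies under the Ulovia–Galena agreement and M-383 is covered: preferential rate 25% applies instead.
The additional-duty order on M-383 targets Farune, not Galena; it does not apply.
Duty = £128,079.60 × 25% = £32,019.90.
Line 2 (M-875, Galena, 1,663 units, £30,000.52):
Base rate for M-875 is 1.5% + £0.06/unit.
Origin Galena is the FTA partner but M-875 is not on the preference list; base rate stands.
Duty = £30,000.52 × 1.5% + 1,663 × £0.06 = £549.79.
Line 3 (T-243, Galena, 2,723 pairs, £38,966.13):
Base rate for T-243 is 16.5% + £3.17/pair.
Origin Galena is the FTA partner but T-243 is not on the preference list; base rate stands.
The additional-duty order on T-243 targets Farune, not Galena; it does not apply.
Duty = £38,966.13 × 16.5% + 2,723 × £3.17 = £15,061.32.
Total = £32,019.90 + £549.79 + £15,061.32 = £47,631.01.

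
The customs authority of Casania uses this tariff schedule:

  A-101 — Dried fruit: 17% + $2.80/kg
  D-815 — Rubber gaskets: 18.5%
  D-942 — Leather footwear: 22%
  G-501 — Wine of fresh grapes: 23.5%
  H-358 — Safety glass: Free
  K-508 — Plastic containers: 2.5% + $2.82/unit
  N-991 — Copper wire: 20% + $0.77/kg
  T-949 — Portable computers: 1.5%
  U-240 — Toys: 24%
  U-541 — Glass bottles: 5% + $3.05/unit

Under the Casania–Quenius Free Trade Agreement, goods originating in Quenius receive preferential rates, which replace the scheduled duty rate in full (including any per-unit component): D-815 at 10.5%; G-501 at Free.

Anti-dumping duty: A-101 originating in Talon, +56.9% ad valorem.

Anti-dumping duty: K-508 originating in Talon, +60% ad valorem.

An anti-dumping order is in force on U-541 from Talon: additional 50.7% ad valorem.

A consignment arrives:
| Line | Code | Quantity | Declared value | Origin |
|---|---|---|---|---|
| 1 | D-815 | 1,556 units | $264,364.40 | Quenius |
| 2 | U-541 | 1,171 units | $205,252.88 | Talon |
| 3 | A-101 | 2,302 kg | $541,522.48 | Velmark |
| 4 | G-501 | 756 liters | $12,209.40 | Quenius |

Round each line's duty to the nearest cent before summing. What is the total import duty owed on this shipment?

Line 1 (D-815, Quenius, 1,556 units, $264,364.40):
Base rate for D-815 is 18.5%.
Origin Quenius qualifies under the Casania–Quenius agreement and D-815 is covered: preferential rate 10.5% applies instead.
Duty = $264,364.40 × 10.5% = $27,758.26.
Line 2 (U-541, Talon, 1,171 units, $205,252.88):
Base rate for U-541 is 5% + $3.05/unit.
Additional duty on U-541 from Talon: +50.7%. Applied ad valorem rate: 5% + 50.7% = 55.7%.
Duty = $205,252.88 × 55.7% + 1,171 × $3.05 = $117,897.40.
Line 3 (A-101, Velmark, 2,302 kg, $541,522.48):
Base rate for A-101 is 17% + $2.80/kg.
The additional-duty order on A-101 targets Talon, not Velmark; it does not apply.
Duty = $541,522.48 × 17% + 2,302 × $2.80 = $98,504.42.
Line 4 (G-501, Quenius, 756 liters, $12,209.40):
Base rate for G-501 is 23.5%.
Origin Quenius qualifies under the Casania–Quenius agreement and G-501 is covered: preferential rate Free applies instead.
Duty = $12,209.40 × 0% = $0.00.
Total = $27,758.26 + $117,897.40 + $98,504.42 + $0.00 = $244,160.08.

$244,160.08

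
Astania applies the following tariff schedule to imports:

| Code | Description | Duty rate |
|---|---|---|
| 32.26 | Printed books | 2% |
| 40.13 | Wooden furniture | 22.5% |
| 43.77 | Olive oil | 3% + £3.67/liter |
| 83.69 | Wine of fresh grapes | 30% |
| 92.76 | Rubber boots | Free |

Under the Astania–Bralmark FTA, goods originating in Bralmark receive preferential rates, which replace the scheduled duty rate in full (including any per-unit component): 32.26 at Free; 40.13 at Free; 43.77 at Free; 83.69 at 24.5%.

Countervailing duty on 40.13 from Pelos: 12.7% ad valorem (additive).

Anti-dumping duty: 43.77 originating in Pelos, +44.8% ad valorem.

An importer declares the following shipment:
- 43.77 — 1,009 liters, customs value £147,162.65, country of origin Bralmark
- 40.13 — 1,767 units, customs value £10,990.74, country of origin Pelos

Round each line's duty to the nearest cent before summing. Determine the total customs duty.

Line 1 (43.77, Bralmark, 1,009 liters, £147,162.65):
Base rate for 43.77 is 3% + £3.67/liter.
Origin Bralmark qualifies under the Astania–Bralmark agreement and 43.77 is covered: preferential rate Free applies instead.
The additional-duty order on 43.77 targets Pelos, not Bralmark; it does not apply.
Duty = £147,162.65 × 0% = £0.00.
Line 2 (40.13, Pelos, 1,767 units, £10,990.74):
Base rate for 40.13 is 22.5%.
40.13 has an FTA preferential rate, but origin Pelos is not Bralmark; base rate stands.
Additional duty on 40.13 from Pelos: +12.7%. Applied ad valorem rate: 22.5% + 12.7% = 35.2%.
Duty = £10,990.74 × 35.2% = £3,868.74.
Total = £0.00 + £3,868.74 = £3,868.74.

£3,868.74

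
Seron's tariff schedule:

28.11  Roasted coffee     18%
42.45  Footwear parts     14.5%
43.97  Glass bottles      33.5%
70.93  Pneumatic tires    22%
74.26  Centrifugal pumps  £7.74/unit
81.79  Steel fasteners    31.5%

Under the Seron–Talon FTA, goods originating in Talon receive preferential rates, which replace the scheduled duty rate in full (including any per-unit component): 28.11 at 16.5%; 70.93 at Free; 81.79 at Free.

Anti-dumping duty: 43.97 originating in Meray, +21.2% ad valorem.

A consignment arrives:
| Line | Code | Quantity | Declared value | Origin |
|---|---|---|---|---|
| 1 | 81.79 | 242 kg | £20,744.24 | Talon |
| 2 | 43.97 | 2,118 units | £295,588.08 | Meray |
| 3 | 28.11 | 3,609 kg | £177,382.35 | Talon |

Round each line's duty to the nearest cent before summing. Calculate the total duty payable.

Line 1 (81.79, Talon, 242 kg, £20,744.24):
Base rate for 81.79 is 31.5%.
Origin Talon qualifies under the Seron–Talon agreement and 81.79 is covered: preferential rate Free applies instead.
Duty = £20,744.24 × 0% = £0.00.
Line 2 (43.97, Meray, 2,118 units, £295,588.08):
Base rate for 43.97 is 33.5%.
Additional duty on 43.97 from Meray: +21.2%. Applied ad valorem rate: 33.5% + 21.2% = 54.7%.
Duty = £295,588.08 × 54.7% = £161,686.68.
Line 3 (28.11, Talon, 3,609 kg, £177,382.35):
Base rate for 28.11 is 18%.
Origin Talon qualifies under the Seron–Talon agreement and 28.11 is covered: preferential rate 16.5% applies instead.
Duty = £177,382.35 × 16.5% = £29,268.09.
Total = £0.00 + £161,686.68 + £29,268.09 = £190,954.77.

£190,954.77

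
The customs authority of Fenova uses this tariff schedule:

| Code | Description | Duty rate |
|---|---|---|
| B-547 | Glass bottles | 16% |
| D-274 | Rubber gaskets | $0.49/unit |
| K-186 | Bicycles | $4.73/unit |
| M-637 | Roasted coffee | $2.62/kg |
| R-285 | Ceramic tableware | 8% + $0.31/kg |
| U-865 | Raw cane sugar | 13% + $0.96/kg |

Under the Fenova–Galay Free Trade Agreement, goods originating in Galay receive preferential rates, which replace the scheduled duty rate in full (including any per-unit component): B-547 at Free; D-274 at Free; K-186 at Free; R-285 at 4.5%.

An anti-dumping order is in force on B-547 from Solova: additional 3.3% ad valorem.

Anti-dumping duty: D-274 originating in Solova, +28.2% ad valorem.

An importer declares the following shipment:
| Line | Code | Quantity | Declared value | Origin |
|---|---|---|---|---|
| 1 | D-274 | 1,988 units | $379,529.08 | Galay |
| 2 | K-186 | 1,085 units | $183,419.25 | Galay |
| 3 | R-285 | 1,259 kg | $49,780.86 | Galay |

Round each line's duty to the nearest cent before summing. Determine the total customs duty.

Line 1 (D-274, Galay, 1,988 units, $379,529.08):
Base rate for D-274 is $0.49/unit.
Origin Galay qualifies under the Fenova–Galay agreement and D-274 is covered: preferential rate Free applies instead.
The additional-duty order on D-274 targets Solova, not Galay; it does not apply.
Duty = $379,529.08 × 0% = $0.00.
Line 2 (K-186, Galay, 1,085 units, $183,419.25):
Base rate for K-186 is $4.73/unit.
Origin Galay qualifies under the Fenova–Galay agreement and K-186 is covered: preferential rate Free applies instead.
Duty = $183,419.25 × 0% = $0.00.
Line 3 (R-285, Galay, 1,259 kg, $49,780.86):
Base rate for R-285 is 8% + $0.31/kg.
Origin Galay qualifies under the Fenova–Galay agreement and R-285 is covered: preferential rate 4.5% applies instead.
Duty = $49,780.86 × 4.5% = $2,240.14.
Total = $0.00 + $0.00 + $2,240.14 = $2,240.14.

$2,240.14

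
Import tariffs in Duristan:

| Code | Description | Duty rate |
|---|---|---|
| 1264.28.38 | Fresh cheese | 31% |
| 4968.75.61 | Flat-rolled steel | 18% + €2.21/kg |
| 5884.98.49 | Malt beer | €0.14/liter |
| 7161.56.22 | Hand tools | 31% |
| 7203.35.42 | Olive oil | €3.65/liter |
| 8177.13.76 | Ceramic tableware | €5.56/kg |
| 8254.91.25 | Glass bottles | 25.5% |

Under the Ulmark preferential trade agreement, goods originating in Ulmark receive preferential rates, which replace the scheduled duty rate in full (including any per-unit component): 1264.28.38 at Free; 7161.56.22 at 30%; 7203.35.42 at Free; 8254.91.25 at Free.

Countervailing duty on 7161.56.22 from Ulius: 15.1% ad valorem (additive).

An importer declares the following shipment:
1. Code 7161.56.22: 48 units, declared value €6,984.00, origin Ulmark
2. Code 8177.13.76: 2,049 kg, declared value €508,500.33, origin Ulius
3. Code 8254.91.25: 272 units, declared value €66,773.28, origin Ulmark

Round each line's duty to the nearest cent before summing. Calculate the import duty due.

Line 1 (7161.56.22, Ulmark, 48 units, €6,984.00):
Base rate for 7161.56.22 is 31%.
Origin Ulmark qualifies under the Duristan–Ulmark agreement and 7161.56.22 is covered: preferential rate 30% applies instead.
The additional-duty order on 7161.56.22 targets Ulius, not Ulmark; it does not apply.
Duty = €6,984.00 × 30% = €2,095.20.
Line 2 (8177.13.76, Ulius, 2,049 kg, €508,500.33):
Base rate for 8177.13.76 is €5.56/kg.
Duty = 2,049 × €5.56 = €11,392.44.
Line 3 (8254.91.25, Ulmark, 272 units, €66,773.28):
Base rate for 8254.91.25 is 25.5%.
Origin Ulmark qualifies under the Duristan–Ulmark agreement and 8254.91.25 is covered: preferential rate Free applies instead.
Duty = €66,773.28 × 0% = €0.00.
Total = €2,095.20 + €11,392.44 + €0.00 = €13,487.64.

€13,487.64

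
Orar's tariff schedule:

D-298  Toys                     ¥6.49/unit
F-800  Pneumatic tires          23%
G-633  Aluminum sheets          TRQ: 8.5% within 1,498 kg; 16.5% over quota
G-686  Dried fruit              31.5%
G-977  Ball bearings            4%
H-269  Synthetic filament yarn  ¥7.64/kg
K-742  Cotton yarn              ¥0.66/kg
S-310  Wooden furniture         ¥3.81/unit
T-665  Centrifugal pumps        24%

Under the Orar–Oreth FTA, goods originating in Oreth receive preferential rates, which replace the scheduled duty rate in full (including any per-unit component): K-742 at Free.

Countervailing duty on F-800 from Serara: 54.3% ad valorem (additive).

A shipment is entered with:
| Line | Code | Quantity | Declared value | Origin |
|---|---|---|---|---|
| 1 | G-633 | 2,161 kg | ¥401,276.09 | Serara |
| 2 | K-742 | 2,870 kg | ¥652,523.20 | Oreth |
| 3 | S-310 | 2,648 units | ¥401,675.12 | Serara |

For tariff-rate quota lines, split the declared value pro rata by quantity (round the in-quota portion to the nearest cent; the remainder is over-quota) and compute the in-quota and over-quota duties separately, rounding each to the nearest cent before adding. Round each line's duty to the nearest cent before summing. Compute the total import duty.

¥54,046.35

Line 1 (G-633, Serara, 2,161 kg, ¥401,276.09):
Code G-633 is under a tariff-rate quota (threshold 1,498 kg). In-quota: 1,498 kg at 8.5%; over-quota: 663 kg at 16.5%.
Pro-rata value split: in-quota = ¥401,276.09 × 1,498/2,161 = ¥278,163.62; over-quota = ¥401,276.09 − ¥278,163.62 = ¥123,112.47.
In-quota duty = ¥278,163.62 × 8.5% = ¥23,643.91. Over-quota duty = ¥123,112.47 × 16.5% = ¥20,313.56.
Line duty = ¥23,643.91 + ¥20,313.56 = ¥43,957.47.
Line 2 (K-742, Oreth, 2,870 kg, ¥652,523.20):
Base rate for K-742 is ¥0.66/kg.
Origin Oreth qualifies under the Orar–Oreth agreement and K-742 is covered: preferential rate Free applies instead.
Duty = ¥652,523.20 × 0% = ¥0.00.
Line 3 (S-310, Serara, 2,648 units, ¥401,675.12):
Base rate for S-310 is ¥3.81/unit.
Duty = 2,648 × ¥3.81 = ¥10,088.88.
Total = ¥43,957.47 + ¥0.00 + ¥10,088.88 = ¥54,046.35.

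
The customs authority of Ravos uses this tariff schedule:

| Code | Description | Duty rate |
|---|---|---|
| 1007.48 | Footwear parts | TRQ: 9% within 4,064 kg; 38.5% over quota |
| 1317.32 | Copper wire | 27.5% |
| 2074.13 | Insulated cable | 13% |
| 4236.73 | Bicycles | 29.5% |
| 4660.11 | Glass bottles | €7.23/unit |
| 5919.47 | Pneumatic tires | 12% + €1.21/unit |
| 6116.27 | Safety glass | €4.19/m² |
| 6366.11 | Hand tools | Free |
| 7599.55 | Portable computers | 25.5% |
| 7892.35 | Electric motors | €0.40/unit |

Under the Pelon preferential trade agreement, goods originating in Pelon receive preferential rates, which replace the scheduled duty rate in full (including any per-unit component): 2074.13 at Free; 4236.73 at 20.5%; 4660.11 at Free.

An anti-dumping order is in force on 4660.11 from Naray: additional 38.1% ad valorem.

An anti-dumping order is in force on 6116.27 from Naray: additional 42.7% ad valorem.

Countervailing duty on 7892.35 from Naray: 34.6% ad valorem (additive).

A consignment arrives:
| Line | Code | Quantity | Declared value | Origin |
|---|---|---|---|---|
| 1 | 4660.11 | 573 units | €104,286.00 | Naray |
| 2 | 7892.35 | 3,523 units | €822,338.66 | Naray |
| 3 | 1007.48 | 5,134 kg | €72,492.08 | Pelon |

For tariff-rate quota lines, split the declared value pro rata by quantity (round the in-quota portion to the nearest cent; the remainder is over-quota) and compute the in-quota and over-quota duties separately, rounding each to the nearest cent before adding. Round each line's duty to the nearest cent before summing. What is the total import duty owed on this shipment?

€340,795.40

Line 1 (4660.11, Naray, 573 units, €104,286.00):
Base rate for 4660.11 is €7.23/unit.
4660.11 has an FTA preferential rate, but origin Naray is not Pelon; base rate stands.
Additional duty on 4660.11 from Naray: +38.1% ad valorem. Applied ad valorem rate = 38.1%.
Duty = €104,286.00 × 38.1% + 573 × €7.23 = €43,875.76.
Line 2 (7892.35, Naray, 3,523 units, €822,338.66):
Base rate for 7892.35 is €0.40/unit.
Additional duty on 7892.35 from Naray: +34.6% ad valorem. Applied ad valorem rate = 34.6%.
Duty = €822,338.66 × 34.6% + 3,523 × €0.40 = €285,938.38.
Line 3 (1007.48, Pelon, 5,134 kg, €72,492.08):
Code 1007.48 is under a tariff-rate quota (threshold 4,064 kg). In-quota: 4,064 kg at 9%; over-quota: 1,070 kg at 38.5%.
Pro-rata value split: in-quota = €72,492.08 × 4,064/5,134 = €57,383.68; over-quota = €72,492.08 − €57,383.68 = €15,108.40.
In-quota duty = €57,383.68 × 9% = €5,164.53. Over-quota duty = €15,108.40 × 38.5% = €5,816.73.
Line duty = €5,164.53 + €5,816.73 = €10,981.26.
Total = €43,875.76 + €285,938.38 + €10,981.26 = €340,795.40.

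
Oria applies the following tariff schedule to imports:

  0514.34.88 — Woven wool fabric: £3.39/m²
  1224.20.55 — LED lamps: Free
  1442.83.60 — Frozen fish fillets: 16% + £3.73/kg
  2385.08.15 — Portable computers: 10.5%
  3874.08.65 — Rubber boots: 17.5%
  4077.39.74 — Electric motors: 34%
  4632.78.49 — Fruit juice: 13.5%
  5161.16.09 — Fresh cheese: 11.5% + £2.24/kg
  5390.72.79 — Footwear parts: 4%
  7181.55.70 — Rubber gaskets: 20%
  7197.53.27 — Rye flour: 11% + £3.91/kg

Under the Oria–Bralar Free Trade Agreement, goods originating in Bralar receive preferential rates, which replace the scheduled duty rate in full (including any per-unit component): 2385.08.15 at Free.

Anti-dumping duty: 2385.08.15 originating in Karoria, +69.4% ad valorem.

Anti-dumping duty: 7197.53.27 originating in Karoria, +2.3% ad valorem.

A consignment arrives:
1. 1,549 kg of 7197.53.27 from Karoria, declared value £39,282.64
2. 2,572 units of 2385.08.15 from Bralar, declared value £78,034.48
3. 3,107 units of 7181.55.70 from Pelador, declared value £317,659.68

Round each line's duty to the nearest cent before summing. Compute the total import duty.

Line 1 (7197.53.27, Karoria, 1,549 kg, £39,282.64):
Base rate for 7197.53.27 is 11% + £3.91/kg.
Additional duty on 7197.53.27 from Karoria: +2.3%. Applied ad valorem rate: 11% + 2.3% = 13.3%.
Duty = £39,282.64 × 13.3% + 1,549 × £3.91 = £11,281.18.
Line 2 (2385.08.15, Bralar, 2,572 units, £78,034.48):
Base rate for 2385.08.15 is 10.5%.
Origin Bralar qualifies under the Oria–Bralar agreement and 2385.08.15 is covered: preferential rate Free applies instead.
The additional-duty order on 2385.08.15 targets Karoria, not Bralar; it does not apply.
Duty = £78,034.48 × 0% = £0.00.
Line 3 (7181.55.70, Pelador, 3,107 units, £317,659.68):
Base rate for 7181.55.70 is 20%.
Duty = £317,659.68 × 20% = £63,531.94.
Total = £11,281.18 + £0.00 + £63,531.94 = £74,813.12.

£74,813.12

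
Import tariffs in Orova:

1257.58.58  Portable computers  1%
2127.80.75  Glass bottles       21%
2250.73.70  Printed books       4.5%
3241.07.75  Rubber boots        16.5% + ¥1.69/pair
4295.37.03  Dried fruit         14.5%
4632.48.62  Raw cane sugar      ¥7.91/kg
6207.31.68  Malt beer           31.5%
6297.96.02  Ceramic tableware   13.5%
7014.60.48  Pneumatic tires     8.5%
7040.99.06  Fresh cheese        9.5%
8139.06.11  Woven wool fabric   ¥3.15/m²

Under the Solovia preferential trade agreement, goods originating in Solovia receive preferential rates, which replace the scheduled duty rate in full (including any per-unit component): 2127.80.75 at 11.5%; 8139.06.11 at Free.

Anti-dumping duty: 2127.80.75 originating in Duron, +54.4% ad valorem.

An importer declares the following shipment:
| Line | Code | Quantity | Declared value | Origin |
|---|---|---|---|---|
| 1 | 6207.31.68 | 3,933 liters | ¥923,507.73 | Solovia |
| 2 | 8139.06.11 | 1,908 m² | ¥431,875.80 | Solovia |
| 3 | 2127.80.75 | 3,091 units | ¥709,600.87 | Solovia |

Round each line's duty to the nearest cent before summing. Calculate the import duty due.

Line 1 (6207.31.68, Solovia, 3,933 liters, ¥923,507.73):
Base rate for 6207.31.68 is 31.5%.
Origin Solovia is the FTA partner but 6207.31.68 is not on the preference list; base rate stands.
Duty = ¥923,507.73 × 31.5% = ¥290,904.93.
Line 2 (8139.06.11, Solovia, 1,908 m², ¥431,875.80):
Base rate for 8139.06.11 is ¥3.15/m².
Origin Solovia qualifies under the Orova–Solovia agreement and 8139.06.11 is covered: preferential rate Free applies instead.
Duty = ¥431,875.80 × 0% = ¥0.00.
Line 3 (2127.80.75, Solovia, 3,091 units, ¥709,600.87):
Base rate for 2127.80.75 is 21%.
Origin Solovia qualifies under the Orova–Solovia agreement and 2127.80.75 is covered: preferential rate 11.5% applies instead.
The additional-duty order on 2127.80.75 targets Duron, not Solovia; it does not apply.
Duty = ¥709,600.87 × 11.5% = ¥81,604.10.
Total = ¥290,904.93 + ¥0.00 + ¥81,604.10 = ¥372,509.03.

¥372,509.03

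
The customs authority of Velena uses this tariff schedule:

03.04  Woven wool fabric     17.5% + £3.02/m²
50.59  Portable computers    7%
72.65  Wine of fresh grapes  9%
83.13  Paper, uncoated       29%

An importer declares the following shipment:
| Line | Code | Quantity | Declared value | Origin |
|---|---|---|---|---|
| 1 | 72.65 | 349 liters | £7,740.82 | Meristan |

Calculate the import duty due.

£696.67

Line 1 (72.65, Meristan, 349 liters, £7,740.82):
Base rate for 72.65 is 9%.
Duty = £7,740.82 × 9% = £696.67.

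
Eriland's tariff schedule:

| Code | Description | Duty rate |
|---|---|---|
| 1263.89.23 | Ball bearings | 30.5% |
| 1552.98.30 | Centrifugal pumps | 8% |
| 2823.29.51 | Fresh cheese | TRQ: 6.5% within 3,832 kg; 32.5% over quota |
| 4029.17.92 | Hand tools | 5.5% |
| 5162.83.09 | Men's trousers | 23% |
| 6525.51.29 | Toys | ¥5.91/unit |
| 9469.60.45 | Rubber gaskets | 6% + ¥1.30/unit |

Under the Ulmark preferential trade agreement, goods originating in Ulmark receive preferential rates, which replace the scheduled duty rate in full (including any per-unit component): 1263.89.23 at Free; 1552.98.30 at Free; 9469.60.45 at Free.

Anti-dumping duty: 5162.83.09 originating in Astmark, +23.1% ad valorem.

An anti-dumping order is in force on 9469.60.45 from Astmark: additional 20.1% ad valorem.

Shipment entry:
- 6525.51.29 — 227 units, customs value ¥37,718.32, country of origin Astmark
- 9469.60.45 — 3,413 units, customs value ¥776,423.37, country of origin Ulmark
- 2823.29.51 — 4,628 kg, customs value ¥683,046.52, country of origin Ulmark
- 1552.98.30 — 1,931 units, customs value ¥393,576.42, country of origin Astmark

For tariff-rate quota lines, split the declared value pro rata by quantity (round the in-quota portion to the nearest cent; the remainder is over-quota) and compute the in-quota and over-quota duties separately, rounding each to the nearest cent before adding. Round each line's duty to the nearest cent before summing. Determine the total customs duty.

Line 1 (6525.51.29, Astmark, 227 units, ¥37,718.32):
Base rate for 6525.51.29 is ¥5.91/unit.
Duty = 227 × ¥5.91 = ¥1,341.57.
Line 2 (9469.60.45, Ulmark, 3,413 units, ¥776,423.37):
Base rate for 9469.60.45 is 6% + ¥1.30/unit.
Origin Ulmark qualifies under the Eriland–Ulmark agreement and 9469.60.45 is covered: preferential rate Free applies instead.
The additional-duty order on 9469.60.45 targets Astmark, not Ulmark; it does not apply.
Duty = ¥776,423.37 × 0% = ¥0.00.
Line 3 (2823.29.51, Ulmark, 4,628 kg, ¥683,046.52):
Code 2823.29.51 is under a tariff-rate quota (threshold 3,832 kg). In-quota: 3,832 kg at 6.5%; over-quota: 796 kg at 32.5%.
Pro-rata value split: in-quota = ¥683,046.52 × 3,832/4,628 = ¥565,564.88; over-quota = ¥683,046.52 − ¥565,564.88 = ¥117,481.64.
In-quota duty = ¥565,564.88 × 6.5% = ¥36,761.72. Over-quota duty = ¥117,481.64 × 32.5% = ¥38,181.53.
Line duty = ¥36,761.72 + ¥38,181.53 = ¥74,943.25.
Line 4 (1552.98.30, Astmark, 1,931 units, ¥393,576.42):
Base rate for 1552.98.30 is 8%.
1552.98.30 has an FTA preferential rate, but origin Astmark is not Ulmark; base rate stands.
Duty = ¥393,576.42 × 8% = ¥31,486.11.
Total = ¥1,341.57 + ¥0.00 + ¥74,943.25 + ¥31,486.11 = ¥107,770.93.

¥107,770.93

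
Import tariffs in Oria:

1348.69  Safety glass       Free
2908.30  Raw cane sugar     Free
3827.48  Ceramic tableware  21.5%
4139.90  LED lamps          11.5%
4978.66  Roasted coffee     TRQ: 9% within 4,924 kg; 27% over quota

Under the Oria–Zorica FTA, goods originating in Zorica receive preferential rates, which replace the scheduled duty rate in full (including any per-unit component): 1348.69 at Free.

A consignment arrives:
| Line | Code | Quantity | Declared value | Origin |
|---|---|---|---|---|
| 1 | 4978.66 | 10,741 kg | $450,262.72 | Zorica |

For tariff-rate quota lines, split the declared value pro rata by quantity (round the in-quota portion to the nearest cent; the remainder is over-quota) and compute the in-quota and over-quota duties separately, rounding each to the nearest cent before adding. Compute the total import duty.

$84,416.40

Line 1 (4978.66, Zorica, 10,741 kg, $450,262.72):
Code 4978.66 is under a tariff-rate quota (threshold 4,924 kg). In-quota: 4,924 kg at 9%; over-quota: 5,817 kg at 27%.
Pro-rata value split: in-quota = $450,262.72 × 4,924/10,741 = $206,414.08; over-quota = $450,262.72 − $206,414.08 = $243,848.64.
In-quota duty = $206,414.08 × 9% = $18,577.27. Over-quota duty = $243,848.64 × 27% = $65,839.13.
Line duty = $18,577.27 + $65,839.13 = $84,416.40.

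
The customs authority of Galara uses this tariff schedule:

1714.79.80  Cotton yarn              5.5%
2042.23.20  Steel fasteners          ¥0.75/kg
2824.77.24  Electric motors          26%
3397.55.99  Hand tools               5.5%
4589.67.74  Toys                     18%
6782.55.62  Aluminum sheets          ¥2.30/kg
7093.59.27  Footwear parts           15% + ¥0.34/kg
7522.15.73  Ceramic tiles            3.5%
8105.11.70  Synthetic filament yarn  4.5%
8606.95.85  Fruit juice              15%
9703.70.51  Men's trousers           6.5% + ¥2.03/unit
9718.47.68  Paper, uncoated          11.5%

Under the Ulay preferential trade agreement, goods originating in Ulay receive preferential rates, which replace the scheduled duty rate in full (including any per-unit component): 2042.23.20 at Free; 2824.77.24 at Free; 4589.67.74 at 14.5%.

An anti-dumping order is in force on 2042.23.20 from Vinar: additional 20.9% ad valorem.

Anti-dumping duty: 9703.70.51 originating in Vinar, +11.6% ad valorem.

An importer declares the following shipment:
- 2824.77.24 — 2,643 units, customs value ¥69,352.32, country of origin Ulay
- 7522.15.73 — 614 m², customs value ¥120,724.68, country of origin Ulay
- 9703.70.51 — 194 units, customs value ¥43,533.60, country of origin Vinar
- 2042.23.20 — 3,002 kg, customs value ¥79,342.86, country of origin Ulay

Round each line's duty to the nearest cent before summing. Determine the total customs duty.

¥12,498.76

Line 1 (2824.77.24, Ulay, 2,643 units, ¥69,352.32):
Base rate for 2824.77.24 is 26%.
Origin Ulay qualifies under the Galara–Ulay agreement and 2824.77.24 is covered: preferential rate Free applies instead.
Duty = ¥69,352.32 × 0% = ¥0.00.
Line 2 (7522.15.73, Ulay, 614 m², ¥120,724.68):
Base rate for 7522.15.73 is 3.5%.
Origin Ulay is the FTA partner but 7522.15.73 is not on the preference list; base rate stands.
Duty = ¥120,724.68 × 3.5% = ¥4,225.36.
Line 3 (9703.70.51, Vinar, 194 units, ¥43,533.60):
Base rate for 9703.70.51 is 6.5% + ¥2.03/unit.
Additional duty on 9703.70.51 from Vinar: +11.6%. Applied ad valorem rate: 6.5% + 11.6% = 18.1%.
Duty = ¥43,533.60 × 18.1% + 194 × ¥2.03 = ¥8,273.40.
Line 4 (2042.23.20, Ulay, 3,002 kg, ¥79,342.86):
Base rate for 2042.23.20 is ¥0.75/kg.
Origin Ulay qualifies under the Galara–Ulay agreement and 2042.23.20 is covered: preferential rate Free applies instead.
The additional-duty order on 2042.23.20 targets Vinar, not Ulay; it does not apply.
Duty = ¥79,342.86 × 0% = ¥0.00.
Total = ¥0.00 + ¥4,225.36 + ¥8,273.40 + ¥0.00 = ¥12,498.76.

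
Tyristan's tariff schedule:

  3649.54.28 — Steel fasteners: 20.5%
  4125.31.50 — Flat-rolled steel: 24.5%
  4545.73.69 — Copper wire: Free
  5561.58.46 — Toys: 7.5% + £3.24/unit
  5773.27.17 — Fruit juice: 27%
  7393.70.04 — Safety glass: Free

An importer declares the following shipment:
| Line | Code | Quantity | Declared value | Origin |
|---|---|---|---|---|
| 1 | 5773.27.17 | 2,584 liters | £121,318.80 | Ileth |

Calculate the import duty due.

Line 1 (5773.27.17, Ileth, 2,584 liters, £121,318.80):
Base rate for 5773.27.17 is 27%.
Duty = £121,318.80 × 27% = £32,756.08.

£32,756.08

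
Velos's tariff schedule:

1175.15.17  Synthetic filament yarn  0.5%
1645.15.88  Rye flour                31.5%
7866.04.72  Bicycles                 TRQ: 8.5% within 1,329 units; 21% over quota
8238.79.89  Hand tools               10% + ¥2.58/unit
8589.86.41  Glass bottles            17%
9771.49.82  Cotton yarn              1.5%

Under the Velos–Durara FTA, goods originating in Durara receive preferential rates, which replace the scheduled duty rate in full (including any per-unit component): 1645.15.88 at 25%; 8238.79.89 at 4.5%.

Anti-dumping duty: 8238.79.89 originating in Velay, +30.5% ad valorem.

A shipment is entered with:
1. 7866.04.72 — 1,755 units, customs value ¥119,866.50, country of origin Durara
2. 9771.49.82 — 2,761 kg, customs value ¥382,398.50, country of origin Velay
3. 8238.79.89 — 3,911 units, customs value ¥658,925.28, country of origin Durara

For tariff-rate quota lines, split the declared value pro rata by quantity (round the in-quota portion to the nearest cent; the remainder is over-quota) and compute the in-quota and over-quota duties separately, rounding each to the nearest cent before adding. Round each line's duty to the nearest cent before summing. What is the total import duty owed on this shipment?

¥49,213.25

Line 1 (7866.04.72, Durara, 1,755 units, ¥119,866.50):
Code 7866.04.72 is under a tariff-rate quota (threshold 1,329 units). In-quota: 1,329 units at 8.5%; over-quota: 426 units at 21%.
Pro-rata value split: in-quota = ¥119,866.50 × 1,329/1,755 = ¥90,770.70; over-quota = ¥119,866.50 − ¥90,770.70 = ¥29,095.80.
In-quota duty = ¥90,770.70 × 8.5% = ¥7,715.51. Over-quota duty = ¥29,095.80 × 21% = ¥6,110.12.
Line duty = ¥7,715.51 + ¥6,110.12 = ¥13,825.63.
Line 2 (9771.49.82, Velay, 2,761 kg, ¥382,398.50):
Base rate for 9771.49.82 is 1.5%.
Duty = ¥382,398.50 × 1.5% = ¥5,735.98.
Line 3 (8238.79.89, Durara, 3,911 units, ¥658,925.28):
Base rate for 8238.79.89 is 10% + ¥2.58/unit.
Origin Durara qualifies under the Velos–Durara agreement and 8238.79.89 is covered: preferential rate 4.5% applies instead.
The additional-duty order on 8238.79.89 targets Velay, not Durara; it does not apply.
Duty = ¥658,925.28 × 4.5% = ¥29,651.64.
Total = ¥13,825.63 + ¥5,735.98 + ¥29,651.64 = ¥49,213.25.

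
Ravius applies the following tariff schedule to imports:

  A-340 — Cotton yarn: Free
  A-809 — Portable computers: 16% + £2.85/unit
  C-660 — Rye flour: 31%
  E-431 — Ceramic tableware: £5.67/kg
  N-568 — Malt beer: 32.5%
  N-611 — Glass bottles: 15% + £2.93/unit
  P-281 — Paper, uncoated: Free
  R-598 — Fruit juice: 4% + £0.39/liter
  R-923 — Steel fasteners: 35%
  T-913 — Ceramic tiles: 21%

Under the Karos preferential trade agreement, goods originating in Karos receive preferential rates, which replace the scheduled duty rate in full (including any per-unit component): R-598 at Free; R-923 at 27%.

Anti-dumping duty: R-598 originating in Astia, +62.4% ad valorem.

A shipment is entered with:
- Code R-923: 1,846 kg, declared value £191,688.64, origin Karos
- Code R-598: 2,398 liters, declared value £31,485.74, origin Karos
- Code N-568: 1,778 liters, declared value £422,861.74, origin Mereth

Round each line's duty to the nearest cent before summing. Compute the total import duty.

£189,186.00

Line 1 (R-923, Karos, 1,846 kg, £191,688.64):
Base rate for R-923 is 35%.
Origin Karos qualifies under the Ravius–Karos agreement and R-923 is covered: preferential rate 27% applies instead.
Duty = £191,688.64 × 27% = £51,755.93.
Line 2 (R-598, Karos, 2,398 liters, £31,485.74):
Base rate for R-598 is 4% + £0.39/liter.
Origin Karos qualifies under the Ravius–Karos agreement and R-598 is covered: preferential rate Free applies instead.
The additional-duty order on R-598 targets Astia, not Karos; it does not apply.
Duty = £31,485.74 × 0% = £0.00.
Line 3 (N-568, Mereth, 1,778 liters, £422,861.74):
Base rate for N-568 is 32.5%.
Duty = £422,861.74 × 32.5% = £137,430.07.
Total = £51,755.93 + £0.00 + £137,430.07 = £189,186.00.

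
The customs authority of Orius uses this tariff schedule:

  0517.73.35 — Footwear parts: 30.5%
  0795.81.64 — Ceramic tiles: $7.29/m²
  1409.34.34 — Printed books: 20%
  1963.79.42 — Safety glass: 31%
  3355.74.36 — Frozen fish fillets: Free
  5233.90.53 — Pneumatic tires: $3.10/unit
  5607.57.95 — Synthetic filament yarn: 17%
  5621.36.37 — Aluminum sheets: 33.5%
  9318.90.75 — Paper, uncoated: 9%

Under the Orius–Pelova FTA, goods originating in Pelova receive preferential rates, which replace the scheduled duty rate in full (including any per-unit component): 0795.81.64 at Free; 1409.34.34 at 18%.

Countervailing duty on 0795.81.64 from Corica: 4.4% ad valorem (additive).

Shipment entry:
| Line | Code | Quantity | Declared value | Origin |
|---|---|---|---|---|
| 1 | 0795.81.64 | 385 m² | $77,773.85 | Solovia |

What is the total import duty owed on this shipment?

$2,806.65

Line 1 (0795.81.64, Solovia, 385 m², $77,773.85):
Base rate for 0795.81.64 is $7.29/m².
0795.81.64 has an FTA preferential rate, but origin Solovia is not Pelova; base rate stands.
The additional-duty order on 0795.81.64 targets Corica, not Solovia; it does not apply.
Duty = 385 × $7.29 = $2,806.65.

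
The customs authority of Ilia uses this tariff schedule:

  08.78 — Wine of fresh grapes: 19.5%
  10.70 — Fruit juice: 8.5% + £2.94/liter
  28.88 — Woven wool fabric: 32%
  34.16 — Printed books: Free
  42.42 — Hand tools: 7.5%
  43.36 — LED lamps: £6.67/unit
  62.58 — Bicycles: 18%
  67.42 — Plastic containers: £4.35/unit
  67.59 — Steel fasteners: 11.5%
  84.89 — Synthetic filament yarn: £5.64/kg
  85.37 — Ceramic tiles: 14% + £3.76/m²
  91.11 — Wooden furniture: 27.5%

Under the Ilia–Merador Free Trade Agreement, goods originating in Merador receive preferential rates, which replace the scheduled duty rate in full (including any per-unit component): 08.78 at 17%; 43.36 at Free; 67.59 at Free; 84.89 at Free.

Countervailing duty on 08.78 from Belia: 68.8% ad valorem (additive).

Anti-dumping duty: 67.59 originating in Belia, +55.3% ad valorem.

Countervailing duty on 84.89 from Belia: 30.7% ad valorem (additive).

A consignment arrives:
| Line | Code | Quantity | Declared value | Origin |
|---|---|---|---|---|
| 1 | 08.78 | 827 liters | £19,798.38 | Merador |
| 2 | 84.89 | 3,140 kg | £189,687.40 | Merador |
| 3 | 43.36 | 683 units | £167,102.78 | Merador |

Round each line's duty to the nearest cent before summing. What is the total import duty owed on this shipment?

Line 1 (08.78, Merador, 827 liters, £19,798.38):
Base rate for 08.78 is 19.5%.
Origin Merador qualifies under the Ilia–Merador agreement and 08.78 is covered: preferential rate 17% applies instead.
The additional-duty order on 08.78 targets Belia, not Merador; it does not apply.
Duty = £19,798.38 × 17% = £3,365.72.
Line 2 (84.89, Merador, 3,140 kg, £189,687.40):
Base rate for 84.89 is £5.64/kg.
Origin Merador qualifies under the Ilia–Merador agreement and 84.89 is covered: preferential rate Free applies instead.
The additional-duty order on 84.89 targets Belia, not Merador; it does not apply.
Duty = £189,687.40 × 0% = £0.00.
Line 3 (43.36, Merador, 683 units, £167,102.78):
Base rate for 43.36 is £6.67/unit.
Origin Merador qualifies under the Ilia–Merador agreement and 43.36 is covered: preferential rate Free applies instead.
Duty = £167,102.78 × 0% = £0.00.
Total = £3,365.72 + £0.00 + £0.00 = £3,365.72.

£3,365.72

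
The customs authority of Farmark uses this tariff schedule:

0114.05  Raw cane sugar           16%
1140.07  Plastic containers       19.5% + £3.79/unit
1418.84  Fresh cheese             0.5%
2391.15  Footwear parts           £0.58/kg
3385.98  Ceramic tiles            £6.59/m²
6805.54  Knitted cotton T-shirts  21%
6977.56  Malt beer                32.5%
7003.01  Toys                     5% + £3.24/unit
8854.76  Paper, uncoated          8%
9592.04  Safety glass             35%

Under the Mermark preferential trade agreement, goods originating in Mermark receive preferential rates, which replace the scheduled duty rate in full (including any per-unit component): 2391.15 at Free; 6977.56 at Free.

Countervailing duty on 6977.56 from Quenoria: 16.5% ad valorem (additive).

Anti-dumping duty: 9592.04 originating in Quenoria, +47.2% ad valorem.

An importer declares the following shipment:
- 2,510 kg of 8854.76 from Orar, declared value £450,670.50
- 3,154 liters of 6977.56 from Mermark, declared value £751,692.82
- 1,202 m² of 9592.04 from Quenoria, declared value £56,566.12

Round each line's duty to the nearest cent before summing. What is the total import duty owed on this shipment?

Line 1 (8854.76, Orar, 2,510 kg, £450,670.50):
Base rate for 8854.76 is 8%.
Duty = £450,670.50 × 8% = £36,053.64.
Line 2 (6977.56, Mermark, 3,154 liters, £751,692.82):
Base rate for 6977.56 is 32.5%.
Origin Mermark qualifies under the Farmark–Mermark agreement and 6977.56 is covered: preferential rate Free applies instead.
The additional-duty order on 6977.56 targets Quenoria, not Mermark; it does not apply.
Duty = £751,692.82 × 0% = £0.00.
Line 3 (9592.04, Quenoria, 1,202 m², £56,566.12):
Base rate for 9592.04 is 35%.
Additional duty on 9592.04 from Quenoria: +47.2%. Applied ad valorem rate: 35% + 47.2% = 82.2%.
Duty = £56,566.12 × 82.2% = £46,497.35.
Total = £36,053.64 + £0.00 + £46,497.35 = £82,550.99.

£82,550.99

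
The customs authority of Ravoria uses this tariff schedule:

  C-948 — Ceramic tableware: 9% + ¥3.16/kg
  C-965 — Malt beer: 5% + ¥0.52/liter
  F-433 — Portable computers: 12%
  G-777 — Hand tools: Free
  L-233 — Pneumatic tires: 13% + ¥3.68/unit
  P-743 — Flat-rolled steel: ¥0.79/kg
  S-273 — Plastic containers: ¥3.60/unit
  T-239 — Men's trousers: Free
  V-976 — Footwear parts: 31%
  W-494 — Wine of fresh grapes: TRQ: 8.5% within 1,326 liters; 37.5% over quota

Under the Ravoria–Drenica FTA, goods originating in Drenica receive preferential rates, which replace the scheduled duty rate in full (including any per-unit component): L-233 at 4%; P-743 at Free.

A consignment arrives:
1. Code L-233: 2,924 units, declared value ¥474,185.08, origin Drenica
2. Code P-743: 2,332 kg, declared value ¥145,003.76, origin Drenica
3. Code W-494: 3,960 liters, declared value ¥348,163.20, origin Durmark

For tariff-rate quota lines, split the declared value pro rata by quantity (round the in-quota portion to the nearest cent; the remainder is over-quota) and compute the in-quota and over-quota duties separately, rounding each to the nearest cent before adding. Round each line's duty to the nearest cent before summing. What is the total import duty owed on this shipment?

¥115,719.84

Line 1 (L-233, Drenica, 2,924 units, ¥474,185.08):
Base rate for L-233 is 13% + ¥3.68/unit.
Origin Drenica qualifies under the Ravoria–Drenica agreement and L-233 is covered: preferential rate 4% applies instead.
Duty = ¥474,185.08 × 4% = ¥18,967.40.
Line 2 (P-743, Drenica, 2,332 kg, ¥145,003.76):
Base rate for P-743 is ¥0.79/kg.
Origin Drenica qualifies under the Ravoria–Drenica agreement and P-743 is covered: preferential rate Free applies instead.
Duty = ¥145,003.76 × 0% = ¥0.00.
Line 3 (W-494, Durmark, 3,960 liters, ¥348,163.20):
Code W-494 is under a tariff-rate quota (threshold 1,326 liters). In-quota: 1,326 liters at 8.5%; over-quota: 2,634 liters at 37.5%.
Pro-rata value split: in-quota = ¥348,163.20 × 1,326/3,960 = ¥116,581.92; over-quota = ¥348,163.20 − ¥116,581.92 = ¥231,581.28.
In-quota duty = ¥116,581.92 × 8.5% = ¥9,909.46. Over-quota duty = ¥231,581.28 × 37.5% = ¥86,842.98.
Line duty = ¥9,909.46 + ¥86,842.98 = ¥96,752.44.
Total = ¥18,967.40 + ¥0.00 + ¥96,752.44 = ¥115,719.84.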